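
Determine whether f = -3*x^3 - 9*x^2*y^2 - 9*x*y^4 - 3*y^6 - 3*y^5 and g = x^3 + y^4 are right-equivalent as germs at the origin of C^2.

No.

The Hessian of f at 0 has rank 0. Corank 2; j^3 = -3*x^3 is a perfect cube, so E-series; the 5-jet and mu = 8 give E_8. The Hessian of g at 0 has rank 0. Corank 2; j^3 = x^3 is a perfect cube, so E-series; the 4-jet and mu = 6 give E_6. f is E_8 but g is E_6, hence not right-equivalent.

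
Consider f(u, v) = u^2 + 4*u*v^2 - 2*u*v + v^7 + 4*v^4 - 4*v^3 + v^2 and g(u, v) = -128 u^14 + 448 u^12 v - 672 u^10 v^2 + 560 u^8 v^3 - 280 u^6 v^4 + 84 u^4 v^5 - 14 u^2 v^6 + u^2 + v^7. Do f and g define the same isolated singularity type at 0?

The Hessian of f at 0 has rank 1. Corank 1: A-series; mu = 6 gives A_6. The Hessian of g at 0 has rank 1. Corank 1: A-series; mu = 6 gives A_6. Both have type A_6, hence right-equivalent.

Yes.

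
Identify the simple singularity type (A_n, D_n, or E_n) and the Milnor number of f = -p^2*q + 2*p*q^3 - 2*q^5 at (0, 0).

The Hessian of f at 0 has rank 0. Corank 2; j^3 = -p^2*q has shape L^2 M (L != M), so D-series; mu = 6 gives D_6.

Type D6, Milnor number mu = 6.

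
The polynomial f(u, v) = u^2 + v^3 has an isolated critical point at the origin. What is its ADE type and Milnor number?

Type A2, Milnor number mu = 2.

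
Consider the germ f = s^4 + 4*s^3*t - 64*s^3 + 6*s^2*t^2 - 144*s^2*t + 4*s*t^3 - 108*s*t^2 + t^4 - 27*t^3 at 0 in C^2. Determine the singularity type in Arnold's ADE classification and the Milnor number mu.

The Hessian of f at 0 has rank 0. Corank 2; j^3 = -(4*s + 3*t)^3 is a perfect cube, so E-series; the 4-jet and mu = 6 give E_6.

Type E_{6}, Milnor number mu = 6.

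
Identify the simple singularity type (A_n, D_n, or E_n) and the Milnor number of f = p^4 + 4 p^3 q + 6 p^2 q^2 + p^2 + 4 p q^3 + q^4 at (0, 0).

Type A3, Milnor number mu = 3.

The Hessian of f at 0 is [[2, 0], [0, 0]] with rank 1, so corank 1. A Groebner basis of the Jacobian ideal J(f) in C{p,q} is {q^3, p}; counting standard monomials gives mu = 3. Corank 1: A-series; mu = 3 gives A_3.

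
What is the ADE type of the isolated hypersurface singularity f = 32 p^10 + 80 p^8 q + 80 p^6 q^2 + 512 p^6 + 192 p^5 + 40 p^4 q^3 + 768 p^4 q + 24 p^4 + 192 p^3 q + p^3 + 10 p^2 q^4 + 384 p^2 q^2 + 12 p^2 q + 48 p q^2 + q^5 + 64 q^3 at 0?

The Hessian of f at 0 is [[0, 0], [0, 0]] with rank 0, so corank 2. A Groebner basis of the Jacobian ideal J(f) in C{p,q} is {p^2/16384 + p*q^3 + p*q^2/64 + p*q/2048 + q^3/16 + q^2/1024, q^4, p^3 + 3*p^2/16 + 3*p*q/2 + 64*q^3 + 3*q^2, p^2*q - p^2/64 + 4*p*q^2 - p*q/8 - q^2/4}; counting standard monomials gives mu = 8. Corank 2; j^3 = (p + 4*q)^3 is a perfect cube, so E-series; the 5-jet and mu = 8 give E_8.

E_8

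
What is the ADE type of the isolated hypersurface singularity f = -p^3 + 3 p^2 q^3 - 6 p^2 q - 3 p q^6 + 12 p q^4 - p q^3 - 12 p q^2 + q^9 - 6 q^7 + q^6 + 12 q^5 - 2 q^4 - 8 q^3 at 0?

E_{7}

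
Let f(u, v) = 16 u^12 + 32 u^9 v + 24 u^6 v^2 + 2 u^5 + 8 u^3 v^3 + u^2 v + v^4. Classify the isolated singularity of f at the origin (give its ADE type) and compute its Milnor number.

Type D_5, Milnor number mu = 5.

The Hessian of f at 0 is [[0, 0], [0, 0]] with rank 0, so corank 2. A Groebner basis of the Jacobian ideal J(f) in C{u,v} is {u^3, u^2/4 + v^3, u*v}; counting standard monomials gives mu = 5. Corank 2; j^3 = u^2*v has shape L^2 M (L != M), so D-series; mu = 5 gives D_5.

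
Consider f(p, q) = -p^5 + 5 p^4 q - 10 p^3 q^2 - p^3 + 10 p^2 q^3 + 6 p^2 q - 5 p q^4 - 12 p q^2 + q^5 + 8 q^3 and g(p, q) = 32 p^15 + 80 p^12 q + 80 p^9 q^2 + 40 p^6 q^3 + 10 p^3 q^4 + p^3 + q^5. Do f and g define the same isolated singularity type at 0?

Yes.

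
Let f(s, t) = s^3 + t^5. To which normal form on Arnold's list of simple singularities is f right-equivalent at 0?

E_8

The Hessian of f at 0 is [[0, 0], [0, 0]] with rank 0, so corank 2. A Groebner basis of the Jacobian ideal J(f) in C{s,t} is {t^4, s^2}; counting standard monomials gives mu = 8. Corank 2; j^3 = s^3 is a perfect cube, so E-series; the 5-jet and mu = 8 give E_8.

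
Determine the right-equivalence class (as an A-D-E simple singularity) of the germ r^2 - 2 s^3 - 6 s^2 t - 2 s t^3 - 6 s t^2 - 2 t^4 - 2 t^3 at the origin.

E_7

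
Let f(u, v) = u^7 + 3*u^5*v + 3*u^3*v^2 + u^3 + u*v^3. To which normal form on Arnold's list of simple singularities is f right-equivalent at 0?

E_{7}

The Hessian of f at 0 is [[0, 0], [0, 0]] with rank 0, so corank 2. A Groebner basis of the Jacobian ideal J(f) in C{u,v} is {u^3, u*v^2, 3*u^2 + v^3}; counting standard monomials gives mu = 7. Corank 2; j^3 = u^3 is a perfect cube, so E-series; the 4-jet and mu = 7 give E_7.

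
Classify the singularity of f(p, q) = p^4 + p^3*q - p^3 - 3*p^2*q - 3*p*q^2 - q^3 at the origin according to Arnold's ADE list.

E_{7}

The Hessian of f at 0 is [[0, 0], [0, 0]] with rank 0, so corank 2. A Groebner basis of the Jacobian ideal J(f) in C{p,q} is {3*p^2 + 6*p*q + q^4 + q^3 + 3*q^2, p^3 - 3*p^2 - 6*p*q - 3*q^2, p^2*q + 3*p^2 + 6*p*q + 3*q^2, -2*p^2 + p*q^2 - 4*p*q + q^3/3 - 2*q^2}; counting standard monomials gives mu = 7. Corank 2; j^3 = -(p + q)^3 is a perfect cube, so E-series; the 4-jet and mu = 7 give E_7.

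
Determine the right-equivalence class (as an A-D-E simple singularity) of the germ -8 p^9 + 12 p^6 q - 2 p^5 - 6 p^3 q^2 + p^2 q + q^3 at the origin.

The Hessian of f at 0 has rank 0. Corank 2; j^3 = q*(p^2 + q^2) splits into three distinct lines over C (the quadratic factor has nonzero discriminant), so D_4.

D_{4}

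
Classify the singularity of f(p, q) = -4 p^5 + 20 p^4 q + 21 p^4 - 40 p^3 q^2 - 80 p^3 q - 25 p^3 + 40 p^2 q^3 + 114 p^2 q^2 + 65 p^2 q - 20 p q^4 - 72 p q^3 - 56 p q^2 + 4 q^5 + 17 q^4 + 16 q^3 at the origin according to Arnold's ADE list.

D_5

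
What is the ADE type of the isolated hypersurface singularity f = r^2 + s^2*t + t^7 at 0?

D8

The Hessian of f at 0 is [[0, 0, 0], [0, 0, 0], [0, 0, 2]] with rank 1, so corank 2. A Groebner basis of the Jacobian ideal J(f) in C{s,t,r} is {s^2/7 + t^6, s^3, s*t, r}; counting standard monomials gives mu = 8. Corank 2; j^3 = s^2*t has shape L^2 M (L != M), so D-series; mu = 8 gives D_8.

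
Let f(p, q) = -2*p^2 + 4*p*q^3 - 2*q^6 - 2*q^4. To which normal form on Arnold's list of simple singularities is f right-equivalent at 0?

The Hessian of f at 0 has rank 1. Corank 1: A-series; mu = 3 gives A_3.

A_{3}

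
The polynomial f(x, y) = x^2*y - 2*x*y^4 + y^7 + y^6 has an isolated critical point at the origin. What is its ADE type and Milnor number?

Type D_7, Milnor number mu = 7.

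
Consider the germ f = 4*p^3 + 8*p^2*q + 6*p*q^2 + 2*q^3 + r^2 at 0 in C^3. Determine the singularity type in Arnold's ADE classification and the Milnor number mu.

Type D_{4}, Milnor number mu = 4.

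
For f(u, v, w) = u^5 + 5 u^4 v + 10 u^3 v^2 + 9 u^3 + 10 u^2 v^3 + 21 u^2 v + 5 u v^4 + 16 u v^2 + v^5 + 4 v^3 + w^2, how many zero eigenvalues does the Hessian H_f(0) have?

2

Hessian at 0 has rank 1.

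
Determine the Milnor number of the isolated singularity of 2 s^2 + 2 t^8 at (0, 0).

The Hessian of f at 0 is [[4, 0], [0, 0]] with rank 1, so corank 1. A Groebner basis of the Jacobian ideal J(f) in C{s,t} is {t^7, s}; counting standard monomials gives mu = 7. Corank 1: A-series; mu = 7 gives A_7.

7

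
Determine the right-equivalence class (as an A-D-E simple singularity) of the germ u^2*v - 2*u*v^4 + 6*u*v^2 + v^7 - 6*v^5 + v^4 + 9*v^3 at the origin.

The Hessian of f at 0 has rank 0. Corank 2; j^3 = v*(u + 3*v)^2 has shape L^2 M (L != M), so D-series; mu = 5 gives D_5.

D_{5}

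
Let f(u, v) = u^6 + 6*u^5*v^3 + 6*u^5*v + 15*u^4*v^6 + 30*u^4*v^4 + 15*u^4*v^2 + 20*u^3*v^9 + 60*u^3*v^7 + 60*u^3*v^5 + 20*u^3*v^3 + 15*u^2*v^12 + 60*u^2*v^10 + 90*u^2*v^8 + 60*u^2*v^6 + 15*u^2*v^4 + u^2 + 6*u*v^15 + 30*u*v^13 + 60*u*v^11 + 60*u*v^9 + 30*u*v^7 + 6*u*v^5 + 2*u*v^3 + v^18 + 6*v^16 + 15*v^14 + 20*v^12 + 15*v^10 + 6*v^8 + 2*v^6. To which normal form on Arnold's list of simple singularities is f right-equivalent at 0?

A_{5}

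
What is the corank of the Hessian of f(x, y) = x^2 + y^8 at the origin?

1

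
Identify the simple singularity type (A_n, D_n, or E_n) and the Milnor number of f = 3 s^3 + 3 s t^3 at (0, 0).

The Hessian of f at 0 has rank 0. Corank 2; j^3 = 3*s^3 is a perfect cube, so E-series; the 4-jet and mu = 7 give E_7.

Type E7, Milnor number mu = 7.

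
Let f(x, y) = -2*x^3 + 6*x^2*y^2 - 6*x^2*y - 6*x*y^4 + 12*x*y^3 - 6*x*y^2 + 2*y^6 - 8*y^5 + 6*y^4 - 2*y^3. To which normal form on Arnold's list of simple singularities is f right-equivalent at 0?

The Hessian of f at 0 is [[0, 0], [0, 0]] with rank 0, so corank 2. A Groebner basis of the Jacobian ideal J(f) in C{x,y} is {y^4, x^3 + 3*x^2*y + 3*x^2/2 + 3*x*y - 2*y^3 + 3*y^2/2, -x^2/2 + x*y^2 - x*y + y^3 - y^2/2}; counting standard monomials gives mu = 8. Corank 2; j^3 = -2*(x + y)^3 is a perfect cube, so E-series; the 5-jet and mu = 8 give E_8.

E_{8}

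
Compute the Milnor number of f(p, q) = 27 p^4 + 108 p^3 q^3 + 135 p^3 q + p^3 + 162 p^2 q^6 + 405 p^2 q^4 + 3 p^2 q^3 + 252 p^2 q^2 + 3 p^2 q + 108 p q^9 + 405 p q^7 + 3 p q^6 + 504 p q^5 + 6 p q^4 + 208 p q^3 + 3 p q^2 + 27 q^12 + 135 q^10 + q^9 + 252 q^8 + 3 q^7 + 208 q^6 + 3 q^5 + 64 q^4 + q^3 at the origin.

7

The Hessian of f at 0 has rank 0. Corank 2; j^3 = (p + q)^3 is a perfect cube, so E-series; the 4-jet and mu = 7 give E_7.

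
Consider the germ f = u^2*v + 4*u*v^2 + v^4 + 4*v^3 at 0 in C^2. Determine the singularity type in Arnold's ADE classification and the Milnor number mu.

Type D5, Milnor number mu = 5.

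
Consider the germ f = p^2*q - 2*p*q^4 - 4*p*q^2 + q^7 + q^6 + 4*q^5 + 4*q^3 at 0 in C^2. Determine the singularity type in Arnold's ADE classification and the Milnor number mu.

The Hessian of f at 0 has rank 0. Corank 2; j^3 = q*(p - 2*q)^2 has shape L^2 M (L != M), so D-series; mu = 7 gives D_7.

Type D_{7}, Milnor number mu = 7.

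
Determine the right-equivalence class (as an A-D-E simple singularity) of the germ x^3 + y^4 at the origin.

E_6

The Hessian of f at 0 has rank 0. Corank 2; j^3 = x^3 is a perfect cube, so E-series; the 4-jet and mu = 6 give E_6.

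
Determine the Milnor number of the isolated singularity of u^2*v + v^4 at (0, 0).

The Hessian of f at 0 has rank 0. Corank 2; j^3 = u^2*v has shape L^2 M (L != M), so D-series; mu = 5 gives D_5.

5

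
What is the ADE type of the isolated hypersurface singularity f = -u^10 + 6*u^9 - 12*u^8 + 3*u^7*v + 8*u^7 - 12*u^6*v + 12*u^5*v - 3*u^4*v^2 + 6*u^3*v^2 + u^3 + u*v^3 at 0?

E_7

The Hessian of f at 0 has rank 0. Corank 2; j^3 = u^3 is a perfect cube, so E-series; the 4-jet and mu = 7 give E_7.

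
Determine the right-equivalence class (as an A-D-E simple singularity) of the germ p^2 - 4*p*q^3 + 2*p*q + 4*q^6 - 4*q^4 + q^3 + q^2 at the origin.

A_{2}

The Hessian of f at 0 has rank 1. Corank 1: A-series; mu = 2 gives A_2.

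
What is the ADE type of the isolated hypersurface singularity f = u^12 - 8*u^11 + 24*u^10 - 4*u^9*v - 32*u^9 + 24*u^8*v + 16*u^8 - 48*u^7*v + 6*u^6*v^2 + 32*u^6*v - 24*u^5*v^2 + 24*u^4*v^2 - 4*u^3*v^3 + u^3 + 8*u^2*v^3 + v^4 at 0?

E_6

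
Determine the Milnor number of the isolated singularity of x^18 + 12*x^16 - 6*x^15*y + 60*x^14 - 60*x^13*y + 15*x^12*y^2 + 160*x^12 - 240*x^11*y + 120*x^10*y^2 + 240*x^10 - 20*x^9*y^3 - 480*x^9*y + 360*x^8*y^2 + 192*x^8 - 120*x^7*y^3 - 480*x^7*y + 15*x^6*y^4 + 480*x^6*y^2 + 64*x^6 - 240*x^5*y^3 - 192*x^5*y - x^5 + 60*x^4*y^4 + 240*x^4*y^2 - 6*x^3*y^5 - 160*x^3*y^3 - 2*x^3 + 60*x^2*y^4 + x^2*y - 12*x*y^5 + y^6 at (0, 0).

The Hessian of f at 0 is [[0, 0], [0, 0]] with rank 0, so corank 2. A Groebner basis of the Jacobian ideal J(f) in C{x,y} is {x*y/12 + y^5, x*y^2, x^2 - x*y/2}; counting standard monomials gives mu = 7. Corank 2; j^3 = -x^2*(2*x - y) has shape L^2 M (L != M), so D-series; mu = 7 gives D_7.

7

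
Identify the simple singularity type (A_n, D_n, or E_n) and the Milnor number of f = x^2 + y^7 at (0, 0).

The Hessian of f at 0 is [[2, 0], [0, 0]] with rank 1, so corank 1. A Groebner basis of the Jacobian ideal J(f) in C{x,y} is {y^6, x}; counting standard monomials gives mu = 6. Corank 1: A-series; mu = 6 gives A_6.

Type A_{6}, Milnor number mu = 6.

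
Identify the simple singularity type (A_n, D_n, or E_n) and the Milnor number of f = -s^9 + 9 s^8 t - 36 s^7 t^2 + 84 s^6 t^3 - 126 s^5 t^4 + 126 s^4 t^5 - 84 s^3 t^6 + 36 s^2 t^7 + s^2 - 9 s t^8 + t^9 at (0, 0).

Type A_{8}, Milnor number mu = 8.

The Hessian of f at 0 is [[2, 0], [0, 0]] with rank 1, so corank 1. A Groebner basis of the Jacobian ideal J(f) in C{s,t} is {t^8, s}; counting standard monomials gives mu = 8. Corank 1: A-series; mu = 8 gives A_8.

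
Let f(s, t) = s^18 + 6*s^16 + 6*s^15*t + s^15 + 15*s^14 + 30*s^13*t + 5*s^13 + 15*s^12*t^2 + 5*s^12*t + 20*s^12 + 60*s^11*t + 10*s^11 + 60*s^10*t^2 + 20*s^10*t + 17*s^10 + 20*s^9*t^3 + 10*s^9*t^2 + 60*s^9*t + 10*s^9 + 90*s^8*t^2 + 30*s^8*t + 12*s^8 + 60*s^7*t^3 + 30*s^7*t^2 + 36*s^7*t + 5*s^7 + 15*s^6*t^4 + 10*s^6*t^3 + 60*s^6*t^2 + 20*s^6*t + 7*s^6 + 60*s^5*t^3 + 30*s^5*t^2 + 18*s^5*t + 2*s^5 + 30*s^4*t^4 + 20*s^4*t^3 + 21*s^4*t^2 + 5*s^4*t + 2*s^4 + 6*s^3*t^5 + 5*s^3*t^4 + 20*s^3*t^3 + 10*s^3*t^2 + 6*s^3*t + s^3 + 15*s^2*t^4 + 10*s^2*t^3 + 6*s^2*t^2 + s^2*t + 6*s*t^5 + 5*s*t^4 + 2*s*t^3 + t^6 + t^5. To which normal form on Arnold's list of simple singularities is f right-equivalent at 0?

D7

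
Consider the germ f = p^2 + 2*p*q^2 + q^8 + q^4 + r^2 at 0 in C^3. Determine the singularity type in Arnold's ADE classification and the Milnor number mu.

Type A_{7}, Milnor number mu = 7.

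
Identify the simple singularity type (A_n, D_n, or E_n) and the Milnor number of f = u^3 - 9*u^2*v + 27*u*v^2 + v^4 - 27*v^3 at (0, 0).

The Hessian of f at 0 has rank 0. Corank 2; j^3 = (u - 3*v)^3 is a perfect cube, so E-series; the 4-jet and mu = 6 give E_6.

Type E6, Milnor number mu = 6.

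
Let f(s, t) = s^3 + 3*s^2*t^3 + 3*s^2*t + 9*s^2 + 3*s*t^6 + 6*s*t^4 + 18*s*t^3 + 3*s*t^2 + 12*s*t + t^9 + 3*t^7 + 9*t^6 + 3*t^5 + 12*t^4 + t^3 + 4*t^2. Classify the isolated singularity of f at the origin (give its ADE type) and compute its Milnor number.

The Hessian of f at 0 has rank 1. Corank 1: A-series; mu = 2 gives A_2.

Type A_{2}, Milnor number mu = 2.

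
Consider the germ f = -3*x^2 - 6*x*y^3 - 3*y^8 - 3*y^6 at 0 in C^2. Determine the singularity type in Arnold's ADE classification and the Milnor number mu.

Type A_{7}, Milnor number mu = 7.

The Hessian of f at 0 has rank 1. Corank 1: A-series; mu = 7 gives A_7.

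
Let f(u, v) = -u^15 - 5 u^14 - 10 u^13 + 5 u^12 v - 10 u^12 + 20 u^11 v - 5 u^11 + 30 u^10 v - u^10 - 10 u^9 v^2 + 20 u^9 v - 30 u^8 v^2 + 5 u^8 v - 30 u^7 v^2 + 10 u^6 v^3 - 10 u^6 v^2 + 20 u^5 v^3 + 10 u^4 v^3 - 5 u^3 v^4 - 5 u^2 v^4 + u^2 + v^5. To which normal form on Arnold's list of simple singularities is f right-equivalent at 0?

A4

The Hessian of f at 0 is [[2, 0], [0, 0]] with rank 1, so corank 1. A Groebner basis of the Jacobian ideal J(f) in C{u,v} is {v^4, u}; counting standard monomials gives mu = 4. Corank 1: A-series; mu = 4 gives A_4.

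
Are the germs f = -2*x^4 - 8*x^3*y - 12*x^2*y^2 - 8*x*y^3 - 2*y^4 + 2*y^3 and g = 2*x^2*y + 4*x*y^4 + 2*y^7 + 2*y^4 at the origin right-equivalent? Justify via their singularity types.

No.

The Hessian of f at 0 has rank 0. Corank 2; j^3 = 2*y^3 is a perfect cube, so E-series; the 4-jet and mu = 6 give E_6. The Hessian of g at 0 has rank 0. Corank 2; j^3 = 2*x^2*y has shape L^2 M (L != M), so D-series; mu = 5 gives D_5. f is E_6 but g is D_5, hence not right-equivalent.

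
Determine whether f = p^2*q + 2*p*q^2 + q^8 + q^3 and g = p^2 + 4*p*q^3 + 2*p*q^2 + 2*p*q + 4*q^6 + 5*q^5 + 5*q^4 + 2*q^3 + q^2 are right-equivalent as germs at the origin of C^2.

No.

The Hessian of f at 0 has rank 0. Corank 2; j^3 = q*(p + q)^2 has shape L^2 M (L != M), so D-series; mu = 9 gives D_9. The Hessian of g at 0 has rank 1. Corank 1: A-series; mu = 4 gives A_4. f is D_9 but g is A_4, hence not right-equivalent.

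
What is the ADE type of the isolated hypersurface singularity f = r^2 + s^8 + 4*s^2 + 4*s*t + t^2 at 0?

A_{7}

The Hessian of f at 0 has rank 2. Corank 1: A-series; mu = 7 gives A_7.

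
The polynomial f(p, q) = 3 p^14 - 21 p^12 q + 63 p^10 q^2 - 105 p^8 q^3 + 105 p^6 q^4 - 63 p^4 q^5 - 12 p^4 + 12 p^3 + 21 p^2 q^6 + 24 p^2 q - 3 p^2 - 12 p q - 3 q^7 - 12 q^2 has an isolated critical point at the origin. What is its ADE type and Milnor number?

Type A6, Milnor number mu = 6.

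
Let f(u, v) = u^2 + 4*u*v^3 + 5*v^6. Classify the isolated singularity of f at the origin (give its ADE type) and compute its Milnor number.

Type A5, Milnor number mu = 5.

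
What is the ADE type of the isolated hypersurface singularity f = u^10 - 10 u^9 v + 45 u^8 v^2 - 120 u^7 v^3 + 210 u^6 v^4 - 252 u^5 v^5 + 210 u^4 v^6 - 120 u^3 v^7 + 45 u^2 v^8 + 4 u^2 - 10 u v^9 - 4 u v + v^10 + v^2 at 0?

The Hessian of f at 0 has rank 1. Corank 1: A-series; mu = 9 gives A_9.

A_{9}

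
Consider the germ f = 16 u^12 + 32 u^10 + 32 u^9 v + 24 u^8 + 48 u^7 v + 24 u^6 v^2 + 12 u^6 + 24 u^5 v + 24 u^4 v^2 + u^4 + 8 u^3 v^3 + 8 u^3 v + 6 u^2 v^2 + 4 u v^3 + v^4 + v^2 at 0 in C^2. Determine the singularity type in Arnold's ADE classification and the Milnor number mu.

Type A_3, Milnor number mu = 3.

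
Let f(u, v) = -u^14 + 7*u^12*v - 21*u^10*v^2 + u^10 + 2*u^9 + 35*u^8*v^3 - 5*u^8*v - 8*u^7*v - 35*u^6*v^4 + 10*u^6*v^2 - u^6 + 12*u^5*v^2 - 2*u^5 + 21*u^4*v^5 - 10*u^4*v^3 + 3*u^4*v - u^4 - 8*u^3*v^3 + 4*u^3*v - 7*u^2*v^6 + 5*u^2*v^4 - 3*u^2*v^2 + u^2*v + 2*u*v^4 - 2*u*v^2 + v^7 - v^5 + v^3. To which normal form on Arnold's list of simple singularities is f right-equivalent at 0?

The Hessian of f at 0 has rank 0. Corank 2; j^3 = v*(u - v)^2 has shape L^2 M (L != M), so D-series; mu = 6 gives D_6.

D6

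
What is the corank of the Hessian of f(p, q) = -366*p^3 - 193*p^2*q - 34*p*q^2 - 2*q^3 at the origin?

2

The Hessian at 0 is [[0, 0], [0, 0]] of rank 0; hence corank 2.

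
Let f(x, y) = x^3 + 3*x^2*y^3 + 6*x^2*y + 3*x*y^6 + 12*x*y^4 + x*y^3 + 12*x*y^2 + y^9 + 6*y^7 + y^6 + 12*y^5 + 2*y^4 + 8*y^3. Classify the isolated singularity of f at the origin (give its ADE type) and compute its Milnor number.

Type E_{7}, Milnor number mu = 7.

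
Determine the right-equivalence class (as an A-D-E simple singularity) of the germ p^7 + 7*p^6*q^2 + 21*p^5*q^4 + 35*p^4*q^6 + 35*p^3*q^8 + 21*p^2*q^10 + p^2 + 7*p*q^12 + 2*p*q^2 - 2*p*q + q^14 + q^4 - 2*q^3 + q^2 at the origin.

A6

The Hessian of f at 0 has rank 1. Corank 1: A-series; mu = 6 gives A_6.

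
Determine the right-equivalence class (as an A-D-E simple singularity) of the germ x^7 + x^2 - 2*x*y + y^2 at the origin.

A_6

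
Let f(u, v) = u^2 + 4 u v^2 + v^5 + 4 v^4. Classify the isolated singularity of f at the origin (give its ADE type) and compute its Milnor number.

Type A4, Milnor number mu = 4.

The Hessian of f at 0 is [[2, 0], [0, 0]] with rank 1, so corank 1. A Groebner basis of the Jacobian ideal J(f) in C{u,v} is {u^2, u/2 + v^2}; counting standard monomials gives mu = 4. Corank 1: A-series; mu = 4 gives A_4.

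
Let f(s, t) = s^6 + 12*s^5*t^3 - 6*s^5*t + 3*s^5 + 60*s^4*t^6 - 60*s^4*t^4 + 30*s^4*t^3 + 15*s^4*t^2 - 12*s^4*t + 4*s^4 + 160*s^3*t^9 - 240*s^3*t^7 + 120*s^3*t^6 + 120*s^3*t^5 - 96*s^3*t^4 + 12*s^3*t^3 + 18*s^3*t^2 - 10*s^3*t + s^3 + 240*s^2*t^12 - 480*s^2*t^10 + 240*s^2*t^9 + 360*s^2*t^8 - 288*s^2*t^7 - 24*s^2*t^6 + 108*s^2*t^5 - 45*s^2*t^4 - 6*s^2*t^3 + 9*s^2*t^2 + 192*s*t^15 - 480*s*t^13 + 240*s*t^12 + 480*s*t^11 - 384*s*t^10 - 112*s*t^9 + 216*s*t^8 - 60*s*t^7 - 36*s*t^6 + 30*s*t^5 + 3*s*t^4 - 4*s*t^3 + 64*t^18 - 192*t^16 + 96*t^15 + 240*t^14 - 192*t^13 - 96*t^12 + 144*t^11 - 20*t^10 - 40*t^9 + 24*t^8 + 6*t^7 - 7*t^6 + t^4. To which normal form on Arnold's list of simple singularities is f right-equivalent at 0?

E_{6}

The Hessian of f at 0 has rank 0. Corank 2; j^3 = s^3 is a perfect cube, so E-series; the 4-jet and mu = 6 give E_6.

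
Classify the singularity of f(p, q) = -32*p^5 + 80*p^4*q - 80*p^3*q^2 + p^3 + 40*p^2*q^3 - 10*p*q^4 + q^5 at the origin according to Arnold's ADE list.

The Hessian of f at 0 is [[0, 0], [0, 0]] with rank 0, so corank 2. A Groebner basis of the Jacobian ideal J(f) in C{p,q} is {q^5, p*q^3 - q^4/8, p^2}; counting standard monomials gives mu = 8. Corank 2; j^3 = p^3 is a perfect cube, so E-series; the 5-jet and mu = 8 give E_8.

E_{8}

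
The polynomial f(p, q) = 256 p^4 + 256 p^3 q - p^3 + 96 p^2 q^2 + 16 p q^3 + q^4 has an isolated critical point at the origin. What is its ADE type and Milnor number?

Type E_6, Milnor number mu = 6.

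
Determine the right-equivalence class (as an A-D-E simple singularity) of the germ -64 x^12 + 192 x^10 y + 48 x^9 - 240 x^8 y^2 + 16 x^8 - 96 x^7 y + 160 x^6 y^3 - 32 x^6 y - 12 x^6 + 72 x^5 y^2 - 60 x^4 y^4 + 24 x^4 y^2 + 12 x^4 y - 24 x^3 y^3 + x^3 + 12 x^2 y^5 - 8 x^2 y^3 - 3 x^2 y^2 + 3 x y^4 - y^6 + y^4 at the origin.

E_{6}

The Hessian of f at 0 has rank 0. Corank 2; j^3 = x^3 is a perfect cube, so E-series; the 4-jet and mu = 6 give E_6.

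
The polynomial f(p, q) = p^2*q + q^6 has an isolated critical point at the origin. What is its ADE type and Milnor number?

The Hessian of f at 0 is [[0, 0], [0, 0]] with rank 0, so corank 2. A Groebner basis of the Jacobian ideal J(f) in C{p,q} is {p^2/6 + q^5, p^3, p*q}; counting standard monomials gives mu = 7. Corank 2; j^3 = p^2*q has shape L^2 M (L != M), so D-series; mu = 7 gives D_7.

Type D_7, Milnor number mu = 7.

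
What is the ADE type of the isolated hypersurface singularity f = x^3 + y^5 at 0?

The Hessian of f at 0 is [[0, 0], [0, 0]] with rank 0, so corank 2. A Groebner basis of the Jacobian ideal J(f) in C{x,y} is {y^4, x^2}; counting standard monomials gives mu = 8. Corank 2; j^3 = x^3 is a perfect cube, so E-series; the 5-jet and mu = 8 give E_8.

E_8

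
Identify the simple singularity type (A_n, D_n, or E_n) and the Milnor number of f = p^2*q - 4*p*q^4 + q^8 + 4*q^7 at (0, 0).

Type D_{9}, Milnor number mu = 9.

The Hessian of f at 0 has rank 0. Corank 2; j^3 = p^2*q has shape L^2 M (L != M), so D-series; mu = 9 gives D_9.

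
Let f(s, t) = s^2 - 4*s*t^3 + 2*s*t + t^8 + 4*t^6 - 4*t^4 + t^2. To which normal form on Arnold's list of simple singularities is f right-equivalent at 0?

A7

The Hessian of f at 0 has rank 1. Corank 1: A-series; mu = 7 gives A_7.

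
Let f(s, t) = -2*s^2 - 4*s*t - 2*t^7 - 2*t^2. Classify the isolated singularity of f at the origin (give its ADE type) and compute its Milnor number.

The Hessian of f at 0 has rank 1. Corank 1: A-series; mu = 6 gives A_6.

Type A_6, Milnor number mu = 6.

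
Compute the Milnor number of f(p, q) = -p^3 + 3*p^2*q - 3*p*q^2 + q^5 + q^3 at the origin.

The Hessian of f at 0 is [[0, 0], [0, 0]] with rank 0, so corank 2. A Groebner basis of the Jacobian ideal J(f) in C{p,q} is {q^4, p^2 - 2*p*q + q^2}; counting standard monomials gives mu = 8. Corank 2; j^3 = -(p - q)^3 is a perfect cube, so E-series; the 5-jet and mu = 8 give E_8.

8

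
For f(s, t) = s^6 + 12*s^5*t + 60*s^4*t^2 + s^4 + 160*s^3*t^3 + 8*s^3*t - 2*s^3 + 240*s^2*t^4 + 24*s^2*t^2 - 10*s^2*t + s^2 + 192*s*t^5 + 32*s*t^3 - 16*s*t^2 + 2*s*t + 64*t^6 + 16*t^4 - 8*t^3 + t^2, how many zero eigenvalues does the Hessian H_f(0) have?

1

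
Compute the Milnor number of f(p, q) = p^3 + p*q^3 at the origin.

The Hessian of f at 0 has rank 0. Corank 2; j^3 = p^3 is a perfect cube, so E-series; the 4-jet and mu = 7 give E_7.

7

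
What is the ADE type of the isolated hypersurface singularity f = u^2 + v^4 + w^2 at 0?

A_{3}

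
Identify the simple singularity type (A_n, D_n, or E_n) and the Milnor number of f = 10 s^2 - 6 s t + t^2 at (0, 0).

The Hessian of f at 0 is [[20, -6], [-6, 2]] with rank 2, so corank 0. A Groebner basis of the Jacobian ideal J(f) in C{s,t} is {s, t}; counting standard monomials gives mu = 1. Corank 0: nondegenerate Morse point, so A_1.

Type A_{1}, Milnor number mu = 1.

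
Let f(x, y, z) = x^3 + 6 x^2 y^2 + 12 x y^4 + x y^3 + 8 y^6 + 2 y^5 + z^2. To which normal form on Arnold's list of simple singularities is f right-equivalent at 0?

E_{7}

The Hessian of f at 0 is [[0, 0, 0], [0, 0, 0], [0, 0, 2]] with rank 1, so corank 2. A Groebner basis of the Jacobian ideal J(f) in C{x,y,z} is {-x^2/4 + y^4 - y^3/12, x^3, x^2*y + x^2/12 + y^3/36, x^2/2 + x*y^2 + y^3/6, z}; counting standard monomials gives mu = 7. Corank 2; j^3 = x^3 is a perfect cube, so E-series; the 4-jet and mu = 7 give E_7.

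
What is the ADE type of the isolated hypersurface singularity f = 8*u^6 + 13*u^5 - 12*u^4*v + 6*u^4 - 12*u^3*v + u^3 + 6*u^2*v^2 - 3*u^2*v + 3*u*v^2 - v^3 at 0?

The Hessian of f at 0 has rank 0. Corank 2; j^3 = (u - v)^3 is a perfect cube, so E-series; the 5-jet and mu = 8 give E_8.

E_8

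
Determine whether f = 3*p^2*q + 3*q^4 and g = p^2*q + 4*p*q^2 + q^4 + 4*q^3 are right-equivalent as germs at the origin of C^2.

The Hessian of f at 0 is [[0, 0], [0, 0]] with rank 0, so corank 2. A Groebner basis of the Jacobian ideal J(f) in C{p,q} is {p^3, p^2/4 + q^3, p*q}; counting standard monomials gives mu = 5. Corank 2; j^3 = 3*p^2*q has shape L^2 M (L != M), so D-series; mu = 5 gives D_5. The Hessian of g at 0 is [[0, 0], [0, 0]] with rank 0, so corank 2. A Groebner basis of the Jacobian ideal J(g) in C{p,q} is {p^3 - 2*p^2 + 8*q^2, p^2/4 + q^3 - q^2, p*q + 2*q^2}; counting standard monomials gives mu = 5. Corank 2; j^3 = q*(p + 2*q)^2 has shape L^2 M (L != M), so D-series; mu = 5 gives D_5. Both have type D_5, hence right-equivalent.

Yes.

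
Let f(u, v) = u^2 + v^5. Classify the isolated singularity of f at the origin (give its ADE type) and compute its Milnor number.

Type A4, Milnor number mu = 4.

The Hessian of f at 0 is [[2, 0], [0, 0]] with rank 1, so corank 1. A Groebner basis of the Jacobian ideal J(f) in C{u,v} is {v^4, u}; counting standard monomials gives mu = 4. Corank 1: A-series; mu = 4 gives A_4.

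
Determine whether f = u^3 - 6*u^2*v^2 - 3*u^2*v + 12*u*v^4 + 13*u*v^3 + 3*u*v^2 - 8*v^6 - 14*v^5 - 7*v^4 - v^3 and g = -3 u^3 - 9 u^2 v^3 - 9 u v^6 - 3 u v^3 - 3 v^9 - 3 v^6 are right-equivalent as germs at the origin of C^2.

Yes.

The Hessian of f at 0 has rank 0. Corank 2; j^3 = (u - v)^3 is a perfect cube, so E-series; the 4-jet and mu = 7 give E_7. The Hessian of g at 0 has rank 0. Corank 2; j^3 = -3*u^3 is a perfect cube, so E-series; the 4-jet and mu = 7 give E_7. Both have type E_7, hence right-equivalent.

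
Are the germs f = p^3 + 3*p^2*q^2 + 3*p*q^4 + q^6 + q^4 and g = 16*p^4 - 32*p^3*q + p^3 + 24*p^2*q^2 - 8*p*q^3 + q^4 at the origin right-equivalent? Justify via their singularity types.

Yes.

The Hessian of f at 0 is [[0, 0], [0, 0]] with rank 0, so corank 2. A Groebner basis of the Jacobian ideal J(f) in C{p,q} is {p^3, p^2*q, p^2/2 + p*q^2, q^3}; counting standard monomials gives mu = 6. Corank 2; j^3 = p^3 is a perfect cube, so E-series; the 4-jet and mu = 6 give E_6. The Hessian of g at 0 is [[0, 0], [0, 0]] with rank 0, so corank 2. A Groebner basis of the Jacobian ideal J(g) in C{p,q} is {q^4, p*q^2 - q^3/6, p^2}; counting standard monomials gives mu = 6. Corank 2; j^3 = p^3 is a perfect cube, so E-series; the 4-jet and mu = 6 give E_6. Both have type E_6, hence right-equivalent.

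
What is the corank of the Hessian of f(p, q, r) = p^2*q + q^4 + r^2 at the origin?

2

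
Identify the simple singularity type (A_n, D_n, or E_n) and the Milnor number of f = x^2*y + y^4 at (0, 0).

Type D_5, Milnor number mu = 5.

The Hessian of f at 0 has rank 0. Corank 2; j^3 = x^2*y has shape L^2 M (L != M), so D-series; mu = 5 gives D_5.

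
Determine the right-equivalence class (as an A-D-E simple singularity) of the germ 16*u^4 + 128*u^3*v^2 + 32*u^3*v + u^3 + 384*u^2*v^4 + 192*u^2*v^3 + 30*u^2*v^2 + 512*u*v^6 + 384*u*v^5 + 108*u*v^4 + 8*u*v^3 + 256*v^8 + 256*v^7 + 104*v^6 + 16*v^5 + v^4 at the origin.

The Hessian of f at 0 has rank 0. Corank 2; j^3 = u^3 is a perfect cube, so E-series; the 4-jet and mu = 6 give E_6.

E_{6}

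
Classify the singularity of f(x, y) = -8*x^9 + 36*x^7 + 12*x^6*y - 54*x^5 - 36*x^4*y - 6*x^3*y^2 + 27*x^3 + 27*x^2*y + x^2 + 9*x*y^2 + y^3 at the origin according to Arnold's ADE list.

The Hessian of f at 0 is [[2, 0], [0, 0]] with rank 1, so corank 1. A Groebner basis of the Jacobian ideal J(f) in C{x,y} is {y^2, x}; counting standard monomials gives mu = 2. Corank 1: A-series; mu = 2 gives A_2.

A_{2}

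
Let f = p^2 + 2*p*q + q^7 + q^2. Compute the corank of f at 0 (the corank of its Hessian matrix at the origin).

1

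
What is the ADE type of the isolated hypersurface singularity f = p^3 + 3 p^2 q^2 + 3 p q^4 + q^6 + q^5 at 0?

The Hessian of f at 0 is [[0, 0], [0, 0]] with rank 0, so corank 2. A Groebner basis of the Jacobian ideal J(f) in C{p,q} is {q^4, p^3, p^2/2 + p*q^2}; counting standard monomials gives mu = 8. Corank 2; j^3 = p^3 is a perfect cube, so E-series; the 5-jet and mu = 8 give E_8.

E_8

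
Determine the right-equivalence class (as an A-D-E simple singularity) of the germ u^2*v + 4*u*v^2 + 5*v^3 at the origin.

D_4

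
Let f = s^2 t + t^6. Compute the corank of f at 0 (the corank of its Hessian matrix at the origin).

2

Hessian at 0 has rank 0.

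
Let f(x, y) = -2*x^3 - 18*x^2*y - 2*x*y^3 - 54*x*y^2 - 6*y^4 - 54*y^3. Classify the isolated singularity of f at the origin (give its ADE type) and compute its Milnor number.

Type E_{7}, Milnor number mu = 7.

The Hessian of f at 0 has rank 0. Corank 2; j^3 = -2*(x + 3*y)^3 is a perfect cube, so E-series; the 4-jet and mu = 7 give E_7.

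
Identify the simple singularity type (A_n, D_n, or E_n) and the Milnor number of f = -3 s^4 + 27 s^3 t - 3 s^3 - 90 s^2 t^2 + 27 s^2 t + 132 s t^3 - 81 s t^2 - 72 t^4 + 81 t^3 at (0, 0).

The Hessian of f at 0 has rank 0. Corank 2; j^3 = -3*(s - 3*t)^3 is a perfect cube, so E-series; the 4-jet and mu = 7 give E_7.

Type E_{7}, Milnor number mu = 7.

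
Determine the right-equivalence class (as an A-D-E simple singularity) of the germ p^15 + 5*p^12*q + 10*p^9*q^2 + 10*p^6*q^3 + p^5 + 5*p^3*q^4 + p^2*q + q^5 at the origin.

D6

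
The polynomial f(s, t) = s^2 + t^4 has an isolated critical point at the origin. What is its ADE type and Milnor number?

Type A_3, Milnor number mu = 3.

The Hessian of f at 0 is [[2, 0], [0, 0]] with rank 1, so corank 1. A Groebner basis of the Jacobian ideal J(f) in C{s,t} is {t^3, s}; counting standard monomials gives mu = 3. Corank 1: A-series; mu = 3 gives A_3.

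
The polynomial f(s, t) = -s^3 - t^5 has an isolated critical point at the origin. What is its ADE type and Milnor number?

The Hessian of f at 0 has rank 0. Corank 2; j^3 = -s^3 is a perfect cube, so E-series; the 5-jet and mu = 8 give E_8.

Type E8, Milnor number mu = 8.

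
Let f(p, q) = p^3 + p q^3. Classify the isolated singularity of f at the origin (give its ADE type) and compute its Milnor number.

Type E_{7}, Milnor number mu = 7.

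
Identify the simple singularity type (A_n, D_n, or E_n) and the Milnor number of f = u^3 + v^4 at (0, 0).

Type E_{6}, Milnor number mu = 6.

The Hessian of f at 0 has rank 0. Corank 2; j^3 = u^3 is a perfect cube, so E-series; the 4-jet and mu = 6 give E_6.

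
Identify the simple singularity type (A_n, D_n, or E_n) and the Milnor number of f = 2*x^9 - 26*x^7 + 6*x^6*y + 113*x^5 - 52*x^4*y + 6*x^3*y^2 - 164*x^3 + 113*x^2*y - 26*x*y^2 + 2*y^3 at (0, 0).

The Hessian of f at 0 has rank 0. Corank 2; j^3 = -(4*x - y)*(41*x^2 - 18*x*y + 2*y^2) splits into three distinct lines over C (the quadratic factor has nonzero discriminant), so D_4.

Type D4, Milnor number mu = 4.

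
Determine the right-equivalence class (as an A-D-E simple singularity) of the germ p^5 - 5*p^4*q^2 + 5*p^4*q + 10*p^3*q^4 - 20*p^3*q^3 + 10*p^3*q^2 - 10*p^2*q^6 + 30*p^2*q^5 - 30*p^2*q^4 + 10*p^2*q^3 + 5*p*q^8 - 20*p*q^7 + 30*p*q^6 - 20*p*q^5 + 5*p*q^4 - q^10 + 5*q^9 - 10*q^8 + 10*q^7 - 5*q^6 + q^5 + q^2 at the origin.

A_{4}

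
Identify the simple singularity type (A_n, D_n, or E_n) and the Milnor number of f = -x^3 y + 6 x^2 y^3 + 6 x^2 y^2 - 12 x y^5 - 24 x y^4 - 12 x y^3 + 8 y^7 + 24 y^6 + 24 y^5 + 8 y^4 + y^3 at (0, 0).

Type E_{7}, Milnor number mu = 7.

The Hessian of f at 0 has rank 0. Corank 2; j^3 = y^3 is a perfect cube, so E-series; the 4-jet and mu = 7 give E_7.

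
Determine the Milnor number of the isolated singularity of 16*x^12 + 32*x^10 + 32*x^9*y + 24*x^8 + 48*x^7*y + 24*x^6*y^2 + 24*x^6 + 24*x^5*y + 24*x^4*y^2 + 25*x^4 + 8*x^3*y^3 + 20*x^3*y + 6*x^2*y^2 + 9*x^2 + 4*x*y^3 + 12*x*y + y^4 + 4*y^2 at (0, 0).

The Hessian of f at 0 has rank 1. Corank 1: A-series; mu = 3 gives A_3.

3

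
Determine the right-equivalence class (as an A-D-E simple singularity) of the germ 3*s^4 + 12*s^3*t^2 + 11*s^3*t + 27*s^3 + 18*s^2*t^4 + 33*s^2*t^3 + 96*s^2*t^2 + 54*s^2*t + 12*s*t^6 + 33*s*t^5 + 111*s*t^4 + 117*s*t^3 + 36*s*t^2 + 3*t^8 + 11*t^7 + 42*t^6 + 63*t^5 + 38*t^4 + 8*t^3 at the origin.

E_7

The Hessian of f at 0 has rank 0. Corank 2; j^3 = (3*s + 2*t)^3 is a perfect cube, so E-series; the 4-jet and mu = 7 give E_7.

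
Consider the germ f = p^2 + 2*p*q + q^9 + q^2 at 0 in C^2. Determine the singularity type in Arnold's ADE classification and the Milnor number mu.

The Hessian of f at 0 is [[2, 2], [2, 2]] with rank 1, so corank 1. A Groebner basis of the Jacobian ideal J(f) in C{p,q} is {q^8, p + q}; counting standard monomials gives mu = 8. Corank 1: A-series; mu = 8 gives A_8.

Type A8, Milnor number mu = 8.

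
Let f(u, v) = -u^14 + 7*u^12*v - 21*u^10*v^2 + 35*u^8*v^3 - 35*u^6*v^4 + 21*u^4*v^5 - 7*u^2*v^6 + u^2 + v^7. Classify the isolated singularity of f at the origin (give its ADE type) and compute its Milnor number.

The Hessian of f at 0 has rank 1. Corank 1: A-series; mu = 6 gives A_6.

Type A_{6}, Milnor number mu = 6.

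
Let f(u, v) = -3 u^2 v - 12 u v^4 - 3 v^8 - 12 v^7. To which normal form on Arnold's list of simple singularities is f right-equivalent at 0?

D_9

The Hessian of f at 0 has rank 0. Corank 2; j^3 = -3*u^2*v has shape L^2 M (L != M), so D-series; mu = 9 gives D_9.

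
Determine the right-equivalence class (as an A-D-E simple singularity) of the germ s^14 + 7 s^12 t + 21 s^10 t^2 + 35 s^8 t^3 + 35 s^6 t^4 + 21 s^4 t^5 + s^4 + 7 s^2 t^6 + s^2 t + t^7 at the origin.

The Hessian of f at 0 has rank 0. Corank 2; j^3 = s^2*t has shape L^2 M (L != M), so D-series; mu = 8 gives D_8.

D_8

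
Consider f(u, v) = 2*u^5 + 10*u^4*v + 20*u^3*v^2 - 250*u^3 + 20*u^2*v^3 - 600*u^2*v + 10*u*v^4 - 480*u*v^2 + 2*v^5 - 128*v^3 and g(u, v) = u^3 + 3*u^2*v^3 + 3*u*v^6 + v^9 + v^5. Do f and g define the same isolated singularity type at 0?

Yes.

The Hessian of f at 0 has rank 0. Corank 2; j^3 = -2*(5*u + 4*v)^3 is a perfect cube, so E-series; the 5-jet and mu = 8 give E_8. The Hessian of g at 0 has rank 0. Corank 2; j^3 = u^3 is a perfect cube, so E-series; the 5-jet and mu = 8 give E_8. Both have type E_8, hence right-equivalent.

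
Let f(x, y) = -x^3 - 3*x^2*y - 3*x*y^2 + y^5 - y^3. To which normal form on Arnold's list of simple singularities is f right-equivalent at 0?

The Hessian of f at 0 has rank 0. Corank 2; j^3 = -(x + y)^3 is a perfect cube, so E-series; the 5-jet and mu = 8 give E_8.

E_8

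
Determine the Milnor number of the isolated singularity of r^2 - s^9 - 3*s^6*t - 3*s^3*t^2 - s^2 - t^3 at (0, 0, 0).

2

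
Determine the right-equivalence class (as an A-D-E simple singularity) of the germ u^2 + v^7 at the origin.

A_{6}

The Hessian of f at 0 has rank 1. Corank 1: A-series; mu = 6 gives A_6.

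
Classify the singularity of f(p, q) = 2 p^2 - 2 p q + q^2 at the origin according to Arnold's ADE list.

A_1

The Hessian of f at 0 has rank 2. Corank 0: nondegenerate Morse point, so A_1.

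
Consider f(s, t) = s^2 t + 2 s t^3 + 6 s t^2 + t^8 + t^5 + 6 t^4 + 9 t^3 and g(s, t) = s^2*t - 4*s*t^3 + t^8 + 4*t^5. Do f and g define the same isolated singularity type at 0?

Yes.

The Hessian of f at 0 has rank 0. Corank 2; j^3 = t*(s + 3*t)^2 has shape L^2 M (L != M), so D-series; mu = 9 gives D_9. The Hessian of g at 0 has rank 0. Corank 2; j^3 = s^2*t has shape L^2 M (L != M), so D-series; mu = 9 gives D_9. Both have type D_9, hence right-equivalent.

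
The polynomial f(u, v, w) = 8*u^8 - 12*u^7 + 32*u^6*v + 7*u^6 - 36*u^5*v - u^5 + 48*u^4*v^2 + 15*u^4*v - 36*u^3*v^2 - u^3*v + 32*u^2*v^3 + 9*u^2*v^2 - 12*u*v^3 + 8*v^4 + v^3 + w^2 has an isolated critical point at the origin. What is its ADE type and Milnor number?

Type E7, Milnor number mu = 7.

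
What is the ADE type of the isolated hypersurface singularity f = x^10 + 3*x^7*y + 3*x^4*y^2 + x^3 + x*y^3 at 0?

E7

The Hessian of f at 0 is [[0, 0], [0, 0]] with rank 0, so corank 2. A Groebner basis of the Jacobian ideal J(f) in C{x,y} is {x^3, x*y^2, 3*x^2 + y^3}; counting standard monomials gives mu = 7. Corank 2; j^3 = x^3 is a perfect cube, so E-series; the 4-jet and mu = 7 give E_7.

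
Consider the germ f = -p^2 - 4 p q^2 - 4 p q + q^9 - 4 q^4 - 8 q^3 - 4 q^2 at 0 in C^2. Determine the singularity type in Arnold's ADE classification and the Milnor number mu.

The Hessian of f at 0 has rank 1. Corank 1: A-series; mu = 8 gives A_8.

Type A8, Milnor number mu = 8.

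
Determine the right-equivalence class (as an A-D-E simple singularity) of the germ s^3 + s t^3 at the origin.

The Hessian of f at 0 has rank 0. Corank 2; j^3 = s^3 is a perfect cube, so E-series; the 4-jet and mu = 7 give E_7.

E7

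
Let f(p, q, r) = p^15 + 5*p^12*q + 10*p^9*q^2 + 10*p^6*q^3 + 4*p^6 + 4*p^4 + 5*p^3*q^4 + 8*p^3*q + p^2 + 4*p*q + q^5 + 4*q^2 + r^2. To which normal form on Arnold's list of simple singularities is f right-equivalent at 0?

The Hessian of f at 0 is [[2, 4, 0], [4, 8, 0], [0, 0, 2]] with rank 2, so corank 1. A Groebner basis of the Jacobian ideal J(f) in C{p,q,r} is {-p/16 + q^3 - q/8, p^2 - 4*q^2, p*q + 2*q^2, r}; counting standard monomials gives mu = 4. Corank 1: A-series; mu = 4 gives A_4.

A_{4}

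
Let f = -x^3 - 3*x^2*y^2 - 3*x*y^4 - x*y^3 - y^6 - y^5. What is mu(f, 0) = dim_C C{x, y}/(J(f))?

7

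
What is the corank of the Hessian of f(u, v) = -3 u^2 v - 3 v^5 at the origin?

2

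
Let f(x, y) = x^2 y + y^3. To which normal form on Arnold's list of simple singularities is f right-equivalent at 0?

The Hessian of f at 0 has rank 0. Corank 2; j^3 = y*(x^2 + y^2) splits into three distinct lines over C (the quadratic factor has nonzero discriminant), so D_4.

D_{4}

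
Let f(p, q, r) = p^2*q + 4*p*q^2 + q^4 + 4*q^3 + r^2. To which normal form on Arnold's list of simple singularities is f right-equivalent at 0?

D_{5}

The Hessian of f at 0 has rank 1. Corank 2; j^3 = q*(p + 2*q)^2 has shape L^2 M (L != M), so D-series; mu = 5 gives D_5.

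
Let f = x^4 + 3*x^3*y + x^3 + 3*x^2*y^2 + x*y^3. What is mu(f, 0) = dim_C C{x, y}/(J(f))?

7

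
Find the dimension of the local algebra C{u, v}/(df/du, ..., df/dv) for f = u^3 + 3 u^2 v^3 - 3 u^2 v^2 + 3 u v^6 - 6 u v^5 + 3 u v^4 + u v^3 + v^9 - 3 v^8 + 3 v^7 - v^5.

The Hessian of f at 0 has rank 0. Corank 2; j^3 = u^3 is a perfect cube, so E-series; the 4-jet and mu = 7 give E_7.

7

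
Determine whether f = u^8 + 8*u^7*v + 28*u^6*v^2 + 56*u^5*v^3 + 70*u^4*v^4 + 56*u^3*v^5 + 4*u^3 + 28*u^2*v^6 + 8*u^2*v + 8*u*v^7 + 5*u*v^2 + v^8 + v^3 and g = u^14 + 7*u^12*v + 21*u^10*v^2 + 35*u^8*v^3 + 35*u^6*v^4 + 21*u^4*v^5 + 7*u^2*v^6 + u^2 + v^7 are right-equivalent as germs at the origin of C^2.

No.

The Hessian of f at 0 is [[0, 0], [0, 0]] with rank 0, so corank 2. A Groebner basis of the Jacobian ideal J(f) in C{u,v} is {-32*u*v + v^7 - 16*v^2, u*v^2 + v^3/2, u^2 + 3*u*v/2 + v^2/2}; counting standard monomials gives mu = 9. Corank 2; j^3 = (u + v)*(2*u + v)^2 has shape L^2 M (L != M), so D-series; mu = 9 gives D_9. The Hessian of g at 0 is [[2, 0], [0, 0]] with rank 1, so corank 1. A Groebner basis of the Jacobian ideal J(g) in C{u,v} is {v^6, u}; counting standard monomials gives mu = 6. Corank 1: A-series; mu = 6 gives A_6. f is D_9 but g is A_6, hence not right-equivalent.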